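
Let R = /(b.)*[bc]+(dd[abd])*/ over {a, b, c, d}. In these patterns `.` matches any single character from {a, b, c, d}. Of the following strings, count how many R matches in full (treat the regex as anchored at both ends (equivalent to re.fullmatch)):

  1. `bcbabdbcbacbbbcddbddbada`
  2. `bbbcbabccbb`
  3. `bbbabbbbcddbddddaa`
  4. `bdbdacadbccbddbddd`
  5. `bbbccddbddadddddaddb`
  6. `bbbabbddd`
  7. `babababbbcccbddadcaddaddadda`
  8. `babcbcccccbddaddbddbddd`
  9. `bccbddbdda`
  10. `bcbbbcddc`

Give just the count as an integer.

1 → no match
2 → match
3 → no match
4 → no match
5 → match
6 → match
7 → no match
8 → match
9 → match
10 → no match
Total matched: 5

5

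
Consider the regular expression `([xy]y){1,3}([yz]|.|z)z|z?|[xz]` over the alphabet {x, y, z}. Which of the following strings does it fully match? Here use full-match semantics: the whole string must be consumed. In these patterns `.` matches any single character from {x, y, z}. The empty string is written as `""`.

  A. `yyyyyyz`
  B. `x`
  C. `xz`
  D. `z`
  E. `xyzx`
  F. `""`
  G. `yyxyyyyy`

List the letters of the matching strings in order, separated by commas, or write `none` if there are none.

B, D, F

A → no match
B → match
C → no match
D → match
E → no match
F → match
G → no match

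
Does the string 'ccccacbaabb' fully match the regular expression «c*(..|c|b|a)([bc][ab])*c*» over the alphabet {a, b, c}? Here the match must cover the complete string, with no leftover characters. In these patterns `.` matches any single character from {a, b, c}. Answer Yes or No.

No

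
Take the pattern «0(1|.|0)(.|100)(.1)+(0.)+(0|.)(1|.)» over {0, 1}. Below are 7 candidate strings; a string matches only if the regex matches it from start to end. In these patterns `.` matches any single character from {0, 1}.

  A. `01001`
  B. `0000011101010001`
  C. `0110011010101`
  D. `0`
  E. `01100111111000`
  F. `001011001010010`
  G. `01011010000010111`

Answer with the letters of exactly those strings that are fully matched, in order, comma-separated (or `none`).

A. `01001` → no match
B → no match
C → match
D. `0` → no match
E → no match
F → no match
G → match

C, G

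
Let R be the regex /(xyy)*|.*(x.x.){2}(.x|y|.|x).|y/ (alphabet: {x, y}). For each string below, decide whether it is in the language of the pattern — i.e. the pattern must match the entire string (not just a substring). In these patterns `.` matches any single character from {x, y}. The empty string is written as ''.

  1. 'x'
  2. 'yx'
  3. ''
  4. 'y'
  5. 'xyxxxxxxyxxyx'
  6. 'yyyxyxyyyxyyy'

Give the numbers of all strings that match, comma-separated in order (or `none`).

3, 4, 5

1. 'x' → no match
2. 'yx' → no match
3. '' → match
4. 'y' → match
5 → match
6 → no match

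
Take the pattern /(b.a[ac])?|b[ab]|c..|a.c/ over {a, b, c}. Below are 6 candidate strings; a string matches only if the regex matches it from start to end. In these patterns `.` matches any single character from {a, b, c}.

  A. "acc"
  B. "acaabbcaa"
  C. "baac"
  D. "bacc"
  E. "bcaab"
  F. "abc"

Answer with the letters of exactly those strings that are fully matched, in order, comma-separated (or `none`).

A → match
B → no match
C → match
D → no match
E → no match
F → match

A, C, F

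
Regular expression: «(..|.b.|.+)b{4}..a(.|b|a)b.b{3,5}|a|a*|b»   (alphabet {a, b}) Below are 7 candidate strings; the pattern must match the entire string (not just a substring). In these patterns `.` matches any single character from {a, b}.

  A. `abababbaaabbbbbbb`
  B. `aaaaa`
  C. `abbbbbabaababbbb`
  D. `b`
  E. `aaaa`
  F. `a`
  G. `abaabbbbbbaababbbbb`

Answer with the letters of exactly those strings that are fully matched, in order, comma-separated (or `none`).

B, C, D, E, F, G

A → no match
B → match
C → match
D → match
E → match
F → match
G → match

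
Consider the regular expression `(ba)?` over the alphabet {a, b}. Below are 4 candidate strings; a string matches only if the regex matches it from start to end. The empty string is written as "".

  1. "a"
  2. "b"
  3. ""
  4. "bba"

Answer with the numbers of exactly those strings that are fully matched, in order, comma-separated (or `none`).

3

1 → no match
2 → no match
3 → match
4 → no match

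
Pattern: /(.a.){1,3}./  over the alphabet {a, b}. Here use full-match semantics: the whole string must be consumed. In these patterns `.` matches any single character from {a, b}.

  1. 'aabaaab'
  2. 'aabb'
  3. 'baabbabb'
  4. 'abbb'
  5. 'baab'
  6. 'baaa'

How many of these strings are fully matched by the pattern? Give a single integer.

1 → match
2 → match
3 → no match
4 → no match
5 → match
6 → match
Total matched: 4

4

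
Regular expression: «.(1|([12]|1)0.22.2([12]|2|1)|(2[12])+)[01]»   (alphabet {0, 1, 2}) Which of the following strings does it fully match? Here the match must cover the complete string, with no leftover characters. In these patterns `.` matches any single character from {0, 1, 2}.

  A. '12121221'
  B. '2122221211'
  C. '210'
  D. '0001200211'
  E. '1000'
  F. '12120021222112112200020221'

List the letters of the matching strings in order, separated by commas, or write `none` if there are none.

A → match
B → no match
C → match
D → no match
E → no match
F → no match

A, C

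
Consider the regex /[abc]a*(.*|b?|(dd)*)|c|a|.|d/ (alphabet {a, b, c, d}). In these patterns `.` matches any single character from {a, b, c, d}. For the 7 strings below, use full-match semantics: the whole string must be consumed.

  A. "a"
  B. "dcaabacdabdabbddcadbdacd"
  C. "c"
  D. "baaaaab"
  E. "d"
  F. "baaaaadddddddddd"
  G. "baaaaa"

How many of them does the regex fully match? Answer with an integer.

A → match
B → no match
C → match
D → match
E → match
F → match
G → match
Total matched: 6

6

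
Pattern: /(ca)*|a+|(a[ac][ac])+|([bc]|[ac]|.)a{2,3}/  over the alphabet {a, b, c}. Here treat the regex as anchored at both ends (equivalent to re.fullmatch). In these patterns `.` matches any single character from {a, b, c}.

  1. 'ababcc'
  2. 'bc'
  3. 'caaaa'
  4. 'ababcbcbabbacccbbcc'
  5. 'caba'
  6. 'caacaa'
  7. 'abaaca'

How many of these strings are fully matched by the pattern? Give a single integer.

1 → no match
2 → no match
3 → no match
4 → no match
5 → no match
6 → no match
7 → no match
Total matched: 0

0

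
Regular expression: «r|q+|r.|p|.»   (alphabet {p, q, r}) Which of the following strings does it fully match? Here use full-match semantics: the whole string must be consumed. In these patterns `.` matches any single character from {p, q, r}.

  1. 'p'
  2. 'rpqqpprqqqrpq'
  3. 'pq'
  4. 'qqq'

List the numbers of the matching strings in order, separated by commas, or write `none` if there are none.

1, 4

1 → match
2 → no match
3 → no match
4 → match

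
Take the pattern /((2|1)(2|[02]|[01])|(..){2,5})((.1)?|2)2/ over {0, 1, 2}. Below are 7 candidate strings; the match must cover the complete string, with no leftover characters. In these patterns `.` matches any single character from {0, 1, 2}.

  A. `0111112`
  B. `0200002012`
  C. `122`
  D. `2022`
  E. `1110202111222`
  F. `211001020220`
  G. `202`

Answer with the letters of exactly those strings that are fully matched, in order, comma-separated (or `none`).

A, C, D, G

A → match
B → no match
C → match
D → match
E → no match
F → no match — must end with `2`
G → match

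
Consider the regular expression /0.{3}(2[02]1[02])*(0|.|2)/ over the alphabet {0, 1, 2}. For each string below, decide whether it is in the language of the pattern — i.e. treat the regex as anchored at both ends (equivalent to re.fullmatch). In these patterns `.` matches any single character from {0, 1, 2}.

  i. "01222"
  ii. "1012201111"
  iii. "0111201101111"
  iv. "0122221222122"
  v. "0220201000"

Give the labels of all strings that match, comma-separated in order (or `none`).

i, iv

i. "01222" → match
ii. "1012201111" → no match — must start with "0"
iii → no match
iv → match
v. "0220201000" → no match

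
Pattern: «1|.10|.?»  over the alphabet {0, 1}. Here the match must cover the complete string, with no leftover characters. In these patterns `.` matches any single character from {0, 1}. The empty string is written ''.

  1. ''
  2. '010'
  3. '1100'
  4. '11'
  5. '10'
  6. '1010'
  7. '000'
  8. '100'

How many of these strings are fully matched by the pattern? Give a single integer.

2

1 → match
2 → match
3 → no match
4 → no match
5 → no match
6 → no match
7 → no match
8 → no match
Total matched: 2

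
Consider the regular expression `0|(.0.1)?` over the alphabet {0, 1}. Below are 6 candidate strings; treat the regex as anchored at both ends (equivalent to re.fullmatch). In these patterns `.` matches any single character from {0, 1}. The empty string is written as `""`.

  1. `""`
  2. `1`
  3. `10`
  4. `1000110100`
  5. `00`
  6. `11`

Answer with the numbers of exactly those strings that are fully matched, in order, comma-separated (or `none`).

1. `""` → match
2. `1` → no match
3. `10` → no match
4. `1000110100` → no match
5. `00` → no match
6. `11` → no match

1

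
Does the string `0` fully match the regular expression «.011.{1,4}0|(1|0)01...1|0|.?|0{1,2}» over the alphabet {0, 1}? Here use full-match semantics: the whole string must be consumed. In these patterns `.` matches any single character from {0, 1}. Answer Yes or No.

Yes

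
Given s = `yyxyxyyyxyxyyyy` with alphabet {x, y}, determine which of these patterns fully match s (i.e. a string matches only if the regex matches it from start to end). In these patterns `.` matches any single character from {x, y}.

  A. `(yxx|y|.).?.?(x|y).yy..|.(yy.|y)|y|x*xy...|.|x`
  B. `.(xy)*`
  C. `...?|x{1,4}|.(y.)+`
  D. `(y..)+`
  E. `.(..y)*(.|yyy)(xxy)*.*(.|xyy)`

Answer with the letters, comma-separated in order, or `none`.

A → no match
B → no match
C → match
D → match
E → match

C, D, E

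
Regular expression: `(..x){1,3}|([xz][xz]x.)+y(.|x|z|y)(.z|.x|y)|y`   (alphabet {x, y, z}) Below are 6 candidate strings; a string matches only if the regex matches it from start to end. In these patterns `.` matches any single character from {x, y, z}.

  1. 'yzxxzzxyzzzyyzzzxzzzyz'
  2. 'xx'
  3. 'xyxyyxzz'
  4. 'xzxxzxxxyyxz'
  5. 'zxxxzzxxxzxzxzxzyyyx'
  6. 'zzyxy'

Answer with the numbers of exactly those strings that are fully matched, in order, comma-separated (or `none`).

4, 5

1 → no match
2 → no match
3 → no match
4 → match
5 → match
6 → no match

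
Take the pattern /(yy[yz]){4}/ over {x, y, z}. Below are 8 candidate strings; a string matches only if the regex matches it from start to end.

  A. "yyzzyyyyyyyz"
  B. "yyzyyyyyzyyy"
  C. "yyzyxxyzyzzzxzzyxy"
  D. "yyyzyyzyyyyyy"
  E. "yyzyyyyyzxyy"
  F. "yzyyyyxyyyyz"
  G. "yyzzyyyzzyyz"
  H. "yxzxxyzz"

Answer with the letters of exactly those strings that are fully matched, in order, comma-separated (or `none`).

A → no match
B → match
C → no match
D → no match
E → no match
F → no match — must start with "yy"
G → no match
H → no match — must start with "yy"

B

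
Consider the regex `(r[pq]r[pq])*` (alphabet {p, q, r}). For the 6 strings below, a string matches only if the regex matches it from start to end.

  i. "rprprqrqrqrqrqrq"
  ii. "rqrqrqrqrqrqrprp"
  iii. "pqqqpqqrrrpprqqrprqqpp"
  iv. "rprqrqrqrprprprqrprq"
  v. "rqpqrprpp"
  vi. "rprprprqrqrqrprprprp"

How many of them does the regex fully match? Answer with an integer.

4

i → match
ii → match
iii → no match
iv → match
v. "rqpqrprpp" → no match
vi → match
Total matched: 4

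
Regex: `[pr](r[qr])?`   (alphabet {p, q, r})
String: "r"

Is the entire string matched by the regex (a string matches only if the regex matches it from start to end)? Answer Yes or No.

Yes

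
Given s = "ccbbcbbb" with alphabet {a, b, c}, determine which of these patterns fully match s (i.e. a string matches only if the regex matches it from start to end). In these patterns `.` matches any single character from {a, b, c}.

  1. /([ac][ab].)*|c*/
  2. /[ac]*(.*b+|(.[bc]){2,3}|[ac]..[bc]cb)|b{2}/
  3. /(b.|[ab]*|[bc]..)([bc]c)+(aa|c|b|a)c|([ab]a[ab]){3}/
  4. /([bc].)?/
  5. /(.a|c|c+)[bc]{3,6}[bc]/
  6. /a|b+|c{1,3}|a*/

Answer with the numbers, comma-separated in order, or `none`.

2, 5

1 → no match
2 → match
3 → no match
4 → no match
5 → match
6 → no match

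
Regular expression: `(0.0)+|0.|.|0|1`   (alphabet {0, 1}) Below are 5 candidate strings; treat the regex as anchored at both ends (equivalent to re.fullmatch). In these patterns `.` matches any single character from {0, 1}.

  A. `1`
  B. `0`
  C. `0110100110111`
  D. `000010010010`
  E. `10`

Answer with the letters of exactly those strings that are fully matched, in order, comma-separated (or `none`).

A. `1` → match
B. `0` → match
C → no match
D. `000010010010` → match
E. `10` → no match

A, B, D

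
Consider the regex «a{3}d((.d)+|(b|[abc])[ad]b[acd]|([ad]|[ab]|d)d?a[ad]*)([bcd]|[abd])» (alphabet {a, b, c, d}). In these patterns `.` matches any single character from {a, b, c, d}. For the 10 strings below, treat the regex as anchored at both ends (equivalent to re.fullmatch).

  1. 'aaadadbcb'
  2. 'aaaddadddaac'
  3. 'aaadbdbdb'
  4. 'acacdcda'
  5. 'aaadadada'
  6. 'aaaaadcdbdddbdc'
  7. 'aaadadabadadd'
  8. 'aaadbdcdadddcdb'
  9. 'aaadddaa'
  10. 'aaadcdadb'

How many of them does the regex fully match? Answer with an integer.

1 → match
2 → match
3 → match
4 → no match
5 → match
6 → no match
7 → no match
8 → match
9 → match
10 → match
Total matched: 7

7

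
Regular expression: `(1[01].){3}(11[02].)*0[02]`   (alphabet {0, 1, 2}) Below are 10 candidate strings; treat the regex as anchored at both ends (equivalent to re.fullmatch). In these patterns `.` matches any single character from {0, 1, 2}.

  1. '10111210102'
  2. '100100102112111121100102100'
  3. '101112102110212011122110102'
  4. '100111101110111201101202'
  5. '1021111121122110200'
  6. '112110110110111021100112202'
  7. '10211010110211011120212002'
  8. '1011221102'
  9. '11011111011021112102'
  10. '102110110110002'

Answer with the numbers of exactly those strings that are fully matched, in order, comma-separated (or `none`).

1 → match
2 → no match
3 → no match
4 → no match
5 → match
6 → match
7 → no match
8 → no match
9 → no match
10 → match

1, 5, 6, 10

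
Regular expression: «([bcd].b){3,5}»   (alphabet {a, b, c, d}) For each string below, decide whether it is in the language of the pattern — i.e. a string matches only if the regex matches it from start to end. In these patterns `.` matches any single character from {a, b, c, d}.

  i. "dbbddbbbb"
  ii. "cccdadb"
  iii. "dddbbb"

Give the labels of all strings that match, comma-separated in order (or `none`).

i → match
ii → no match
iii → no match

i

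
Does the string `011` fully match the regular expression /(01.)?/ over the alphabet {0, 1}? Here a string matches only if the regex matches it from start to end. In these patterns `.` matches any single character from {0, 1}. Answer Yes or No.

Yes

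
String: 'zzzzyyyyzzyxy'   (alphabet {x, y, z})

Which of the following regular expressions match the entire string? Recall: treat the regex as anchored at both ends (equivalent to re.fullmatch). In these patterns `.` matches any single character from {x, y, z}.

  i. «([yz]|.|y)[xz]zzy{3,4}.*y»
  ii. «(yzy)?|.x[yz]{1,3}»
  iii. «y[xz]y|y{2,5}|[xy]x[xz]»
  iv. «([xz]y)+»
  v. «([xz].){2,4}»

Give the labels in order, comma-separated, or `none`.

i → match
ii → no match
iii → no match
iv → no match
v → no match

i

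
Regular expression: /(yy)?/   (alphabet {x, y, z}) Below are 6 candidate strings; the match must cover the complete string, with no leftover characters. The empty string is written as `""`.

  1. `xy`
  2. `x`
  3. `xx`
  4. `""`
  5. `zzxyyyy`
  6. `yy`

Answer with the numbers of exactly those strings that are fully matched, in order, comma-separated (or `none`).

1 → no match
2 → no match
3 → no match
4 → match
5 → no match
6 → match

4, 6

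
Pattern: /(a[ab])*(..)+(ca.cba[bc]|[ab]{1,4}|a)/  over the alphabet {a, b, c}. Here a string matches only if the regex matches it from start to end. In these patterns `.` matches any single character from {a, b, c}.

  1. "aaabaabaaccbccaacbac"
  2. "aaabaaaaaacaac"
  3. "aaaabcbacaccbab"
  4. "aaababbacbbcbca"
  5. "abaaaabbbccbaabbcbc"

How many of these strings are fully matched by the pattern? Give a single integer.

2

1 → no match
2 → no match
3 → match
4 → match
5 → no match
Total matched: 2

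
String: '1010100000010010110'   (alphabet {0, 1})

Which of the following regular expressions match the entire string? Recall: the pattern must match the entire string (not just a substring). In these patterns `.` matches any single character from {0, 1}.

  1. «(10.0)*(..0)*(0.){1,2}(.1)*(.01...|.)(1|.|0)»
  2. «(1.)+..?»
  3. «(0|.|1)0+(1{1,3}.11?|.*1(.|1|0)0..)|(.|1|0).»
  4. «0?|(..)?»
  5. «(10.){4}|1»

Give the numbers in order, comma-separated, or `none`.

1 → match
2 → no match
3 → no match
4 → no match
5 → no match

1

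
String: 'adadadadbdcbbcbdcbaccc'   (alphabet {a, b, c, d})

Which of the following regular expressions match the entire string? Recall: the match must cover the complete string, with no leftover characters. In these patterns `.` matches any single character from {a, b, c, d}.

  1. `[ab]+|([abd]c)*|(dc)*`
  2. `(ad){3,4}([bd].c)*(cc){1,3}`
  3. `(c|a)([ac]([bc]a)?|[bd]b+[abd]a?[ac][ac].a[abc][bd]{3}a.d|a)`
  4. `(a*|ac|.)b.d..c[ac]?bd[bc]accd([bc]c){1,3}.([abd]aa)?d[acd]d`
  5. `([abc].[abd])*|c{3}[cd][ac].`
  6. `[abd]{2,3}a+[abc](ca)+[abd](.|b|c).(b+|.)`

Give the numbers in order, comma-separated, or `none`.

1 → no match
2 → match
3 → no match
4 → no match — must end with 'd'
5 → no match
6 → no match

2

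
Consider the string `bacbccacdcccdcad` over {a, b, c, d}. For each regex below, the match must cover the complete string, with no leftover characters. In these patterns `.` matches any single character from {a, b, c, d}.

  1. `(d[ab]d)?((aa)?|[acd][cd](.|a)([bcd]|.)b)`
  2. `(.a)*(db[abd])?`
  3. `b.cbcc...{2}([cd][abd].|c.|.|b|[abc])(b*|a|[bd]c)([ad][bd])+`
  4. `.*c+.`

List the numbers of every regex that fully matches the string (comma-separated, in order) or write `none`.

3

1 → no match
2 → no match
3 → match
4 → no match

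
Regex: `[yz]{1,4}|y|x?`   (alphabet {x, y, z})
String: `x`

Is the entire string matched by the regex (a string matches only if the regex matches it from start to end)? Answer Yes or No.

Yes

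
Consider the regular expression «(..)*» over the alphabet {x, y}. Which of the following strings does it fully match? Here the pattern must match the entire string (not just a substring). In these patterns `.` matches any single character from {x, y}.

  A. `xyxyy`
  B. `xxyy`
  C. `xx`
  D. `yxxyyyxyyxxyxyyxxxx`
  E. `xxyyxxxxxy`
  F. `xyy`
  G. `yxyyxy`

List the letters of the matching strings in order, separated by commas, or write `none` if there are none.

B, C, E, G

A. `xyxyy` → no match
B. `xxyy` → match
C. `xx` → match
D → no match
E. `xxyyxxxxxy` → match
F. `xyy` → no match
G. `yxyyxy` → match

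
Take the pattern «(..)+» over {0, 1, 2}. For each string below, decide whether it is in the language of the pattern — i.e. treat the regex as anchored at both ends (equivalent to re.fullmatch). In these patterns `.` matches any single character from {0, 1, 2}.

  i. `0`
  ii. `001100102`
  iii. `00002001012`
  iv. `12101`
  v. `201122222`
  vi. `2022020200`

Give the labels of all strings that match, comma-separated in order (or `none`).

i → no match
ii → no match
iii → no match
iv → no match
v → no match
vi → match

vi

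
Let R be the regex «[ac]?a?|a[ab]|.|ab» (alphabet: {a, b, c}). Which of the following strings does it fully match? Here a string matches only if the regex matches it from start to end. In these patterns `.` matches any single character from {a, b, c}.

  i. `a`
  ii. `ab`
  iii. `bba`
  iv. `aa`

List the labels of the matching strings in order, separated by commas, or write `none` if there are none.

i → match
ii → match
iii → no match
iv → match

i, ii, iv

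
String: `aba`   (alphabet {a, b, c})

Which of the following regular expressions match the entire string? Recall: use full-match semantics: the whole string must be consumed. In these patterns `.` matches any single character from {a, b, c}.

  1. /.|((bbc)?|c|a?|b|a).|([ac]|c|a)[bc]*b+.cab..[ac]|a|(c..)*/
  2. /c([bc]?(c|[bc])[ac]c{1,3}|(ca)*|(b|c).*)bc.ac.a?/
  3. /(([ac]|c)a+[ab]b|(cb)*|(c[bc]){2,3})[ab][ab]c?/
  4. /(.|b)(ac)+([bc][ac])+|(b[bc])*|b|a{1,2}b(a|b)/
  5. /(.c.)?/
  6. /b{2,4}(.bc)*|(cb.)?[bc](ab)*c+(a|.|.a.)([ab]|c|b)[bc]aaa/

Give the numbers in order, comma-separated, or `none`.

4

1 → no match
2 → no match — must start with `c`
3 → no match
4 → match
5 → no match
6 → no match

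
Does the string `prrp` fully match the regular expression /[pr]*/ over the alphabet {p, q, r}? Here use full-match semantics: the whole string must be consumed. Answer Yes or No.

Yes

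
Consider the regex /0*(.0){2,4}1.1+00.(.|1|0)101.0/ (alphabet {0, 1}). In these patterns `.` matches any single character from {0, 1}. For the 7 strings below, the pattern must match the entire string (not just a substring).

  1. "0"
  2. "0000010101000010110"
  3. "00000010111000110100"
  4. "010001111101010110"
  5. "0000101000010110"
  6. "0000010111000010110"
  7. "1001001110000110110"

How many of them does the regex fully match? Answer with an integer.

1 → no match
2 → match
3 → match
4 → no match
5 → match
6 → match
7 → no match
Total matched: 4

4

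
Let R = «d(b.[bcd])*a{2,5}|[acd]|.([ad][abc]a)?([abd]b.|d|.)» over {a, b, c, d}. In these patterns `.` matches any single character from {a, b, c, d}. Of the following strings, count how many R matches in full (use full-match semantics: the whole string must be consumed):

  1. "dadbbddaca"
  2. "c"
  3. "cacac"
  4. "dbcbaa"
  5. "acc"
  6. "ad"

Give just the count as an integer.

4

1 → no match
2 → match
3 → match
4 → match
5 → no match
6 → match
Total matched: 4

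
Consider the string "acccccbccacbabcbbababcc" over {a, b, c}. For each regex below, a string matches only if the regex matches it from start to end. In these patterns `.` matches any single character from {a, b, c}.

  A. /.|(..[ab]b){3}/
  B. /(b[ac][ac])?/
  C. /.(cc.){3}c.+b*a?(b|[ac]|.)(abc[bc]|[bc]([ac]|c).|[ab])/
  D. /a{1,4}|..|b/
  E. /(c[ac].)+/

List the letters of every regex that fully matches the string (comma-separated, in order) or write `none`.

A → no match
B → no match
C → match
D → no match
E → no match — must start with "c"

C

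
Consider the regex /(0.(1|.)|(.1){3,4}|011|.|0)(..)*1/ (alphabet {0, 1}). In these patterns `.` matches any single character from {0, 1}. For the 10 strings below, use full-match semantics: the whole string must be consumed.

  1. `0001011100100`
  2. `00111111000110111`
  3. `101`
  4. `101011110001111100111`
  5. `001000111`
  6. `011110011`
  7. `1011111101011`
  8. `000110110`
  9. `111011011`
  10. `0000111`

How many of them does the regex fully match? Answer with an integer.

1 → no match — must end with `1`
2 → no match
3 → no match
4 → no match
5 → no match
6 → no match
7 → no match
8 → no match — must end with `1`
9 → no match
10 → no match
Total matched: 0

0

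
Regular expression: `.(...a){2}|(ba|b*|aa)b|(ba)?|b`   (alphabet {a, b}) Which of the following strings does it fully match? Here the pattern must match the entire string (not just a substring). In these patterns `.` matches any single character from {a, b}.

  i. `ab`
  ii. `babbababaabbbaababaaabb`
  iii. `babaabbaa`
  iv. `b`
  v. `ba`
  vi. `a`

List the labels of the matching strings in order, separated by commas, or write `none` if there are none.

iii, iv, v

i. `ab` → no match
ii → no match
iii. `babaabbaa` → match
iv. `b` → match
v. `ba` → match
vi. `a` → no match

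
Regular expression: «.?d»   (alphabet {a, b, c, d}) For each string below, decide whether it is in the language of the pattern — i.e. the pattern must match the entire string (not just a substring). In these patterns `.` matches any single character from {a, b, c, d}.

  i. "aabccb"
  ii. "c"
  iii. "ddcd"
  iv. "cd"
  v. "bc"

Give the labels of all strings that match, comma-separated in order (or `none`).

i → no match — must end with "d"
ii → no match — must end with "d"
iii → no match
iv → match
v → no match — must end with "d"

iv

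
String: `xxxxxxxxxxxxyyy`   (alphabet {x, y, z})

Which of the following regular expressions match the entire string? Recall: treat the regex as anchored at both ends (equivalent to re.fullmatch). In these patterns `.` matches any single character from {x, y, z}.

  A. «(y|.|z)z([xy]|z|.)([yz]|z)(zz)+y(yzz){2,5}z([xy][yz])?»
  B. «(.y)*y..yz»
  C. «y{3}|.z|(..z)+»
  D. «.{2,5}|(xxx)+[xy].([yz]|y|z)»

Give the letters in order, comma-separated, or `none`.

A → no match
B → no match — must end with `yz`
C → no match
D → match

D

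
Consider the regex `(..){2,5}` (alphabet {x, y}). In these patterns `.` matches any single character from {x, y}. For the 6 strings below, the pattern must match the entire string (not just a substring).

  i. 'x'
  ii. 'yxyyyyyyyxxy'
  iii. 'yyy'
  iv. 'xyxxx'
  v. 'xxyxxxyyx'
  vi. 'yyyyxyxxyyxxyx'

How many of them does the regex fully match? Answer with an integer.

0

i → no match
ii → no match
iii → no match
iv → no match
v → no match
vi → no match
Total matched: 0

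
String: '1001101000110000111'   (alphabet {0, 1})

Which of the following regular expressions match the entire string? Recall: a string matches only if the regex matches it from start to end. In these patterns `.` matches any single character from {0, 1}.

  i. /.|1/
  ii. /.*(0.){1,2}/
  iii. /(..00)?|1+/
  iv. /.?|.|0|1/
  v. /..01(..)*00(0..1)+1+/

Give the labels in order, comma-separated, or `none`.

v

i → no match
ii → no match
iii → no match
iv → no match
v → match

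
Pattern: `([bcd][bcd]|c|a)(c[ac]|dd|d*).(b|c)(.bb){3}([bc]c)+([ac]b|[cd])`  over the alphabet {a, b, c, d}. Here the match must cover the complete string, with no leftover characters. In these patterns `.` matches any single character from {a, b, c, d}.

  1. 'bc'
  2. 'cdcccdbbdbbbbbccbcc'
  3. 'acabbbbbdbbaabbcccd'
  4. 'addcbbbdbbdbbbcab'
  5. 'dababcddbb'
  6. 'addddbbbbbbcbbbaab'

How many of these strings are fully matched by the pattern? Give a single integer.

1 → no match
2 → no match
3 → no match
4 → match
5 → no match
6 → no match
Total matched: 1

1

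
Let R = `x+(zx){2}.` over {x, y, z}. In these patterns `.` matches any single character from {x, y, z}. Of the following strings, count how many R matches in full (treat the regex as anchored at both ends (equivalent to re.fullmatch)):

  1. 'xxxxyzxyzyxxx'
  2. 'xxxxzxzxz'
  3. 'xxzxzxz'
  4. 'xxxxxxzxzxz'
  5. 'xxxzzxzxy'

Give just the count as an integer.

1 → no match
2 → match
3 → match
4 → match
5 → no match
Total matched: 3

3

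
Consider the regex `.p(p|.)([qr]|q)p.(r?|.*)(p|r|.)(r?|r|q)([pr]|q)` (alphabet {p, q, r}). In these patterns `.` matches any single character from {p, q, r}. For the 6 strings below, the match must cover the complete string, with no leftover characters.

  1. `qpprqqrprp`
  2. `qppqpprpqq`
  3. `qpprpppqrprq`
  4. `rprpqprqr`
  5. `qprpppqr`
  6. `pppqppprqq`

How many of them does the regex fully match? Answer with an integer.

1 → no match
2 → match
3 → match
4 → no match
5 → no match
6 → match
Total matched: 3

3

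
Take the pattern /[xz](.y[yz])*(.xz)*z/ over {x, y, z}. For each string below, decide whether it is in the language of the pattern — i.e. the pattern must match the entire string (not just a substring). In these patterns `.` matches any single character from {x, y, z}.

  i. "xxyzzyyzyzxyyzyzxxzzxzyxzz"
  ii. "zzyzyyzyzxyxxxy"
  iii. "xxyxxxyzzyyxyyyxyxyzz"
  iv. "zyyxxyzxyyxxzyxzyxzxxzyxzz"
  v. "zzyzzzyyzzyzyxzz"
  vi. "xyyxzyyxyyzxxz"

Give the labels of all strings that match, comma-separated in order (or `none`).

i → match
ii → no match — must end with "z"
iii → no match
iv → no match
v → no match
vi → no match

i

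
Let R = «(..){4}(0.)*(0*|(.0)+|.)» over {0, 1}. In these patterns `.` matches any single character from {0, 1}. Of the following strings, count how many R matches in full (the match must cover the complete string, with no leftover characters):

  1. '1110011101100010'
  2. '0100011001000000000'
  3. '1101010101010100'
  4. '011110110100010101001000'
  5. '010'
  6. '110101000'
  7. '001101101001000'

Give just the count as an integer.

5

1 → match
2 → match
3 → match
4 → match
5 → no match
6 → match
7 → no match
Total matched: 5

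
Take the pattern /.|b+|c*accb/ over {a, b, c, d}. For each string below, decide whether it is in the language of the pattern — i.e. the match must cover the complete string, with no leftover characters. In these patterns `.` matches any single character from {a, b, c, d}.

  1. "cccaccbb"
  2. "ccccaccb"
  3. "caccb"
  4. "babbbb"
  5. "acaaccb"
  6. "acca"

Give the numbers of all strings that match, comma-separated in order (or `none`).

1 → no match
2 → match
3 → match
4 → no match
5 → no match
6 → no match

2, 3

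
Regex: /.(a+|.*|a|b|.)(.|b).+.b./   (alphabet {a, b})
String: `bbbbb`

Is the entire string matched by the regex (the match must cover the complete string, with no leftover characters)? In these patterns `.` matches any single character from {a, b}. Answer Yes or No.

No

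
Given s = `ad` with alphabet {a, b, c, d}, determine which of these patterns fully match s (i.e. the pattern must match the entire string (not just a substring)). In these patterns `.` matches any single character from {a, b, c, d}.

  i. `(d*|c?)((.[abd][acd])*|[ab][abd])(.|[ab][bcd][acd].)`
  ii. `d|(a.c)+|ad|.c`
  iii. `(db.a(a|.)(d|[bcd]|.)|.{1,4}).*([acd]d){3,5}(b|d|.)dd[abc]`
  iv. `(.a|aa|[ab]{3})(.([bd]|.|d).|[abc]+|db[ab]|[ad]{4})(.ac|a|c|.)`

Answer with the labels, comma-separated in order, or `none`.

i → no match
ii → match
iii → no match
iv → no match

ii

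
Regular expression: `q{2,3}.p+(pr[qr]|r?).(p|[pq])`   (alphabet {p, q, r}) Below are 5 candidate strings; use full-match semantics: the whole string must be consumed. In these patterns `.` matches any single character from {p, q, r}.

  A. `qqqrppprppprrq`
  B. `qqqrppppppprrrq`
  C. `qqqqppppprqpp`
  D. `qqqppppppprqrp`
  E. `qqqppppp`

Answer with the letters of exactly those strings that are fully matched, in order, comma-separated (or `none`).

A → no match
B → match
C → match
D → match
E → match

B, C, D, E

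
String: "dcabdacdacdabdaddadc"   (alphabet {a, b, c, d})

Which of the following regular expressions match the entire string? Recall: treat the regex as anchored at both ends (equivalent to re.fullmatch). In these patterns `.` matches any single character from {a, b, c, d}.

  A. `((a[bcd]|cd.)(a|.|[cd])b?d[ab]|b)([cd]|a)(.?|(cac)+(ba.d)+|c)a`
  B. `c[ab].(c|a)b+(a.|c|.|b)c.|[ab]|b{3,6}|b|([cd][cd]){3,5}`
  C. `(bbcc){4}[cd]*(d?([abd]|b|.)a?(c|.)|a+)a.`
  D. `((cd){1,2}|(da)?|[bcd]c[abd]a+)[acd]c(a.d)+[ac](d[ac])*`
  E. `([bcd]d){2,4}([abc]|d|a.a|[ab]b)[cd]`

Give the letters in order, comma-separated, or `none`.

D

A → no match — must end with "a"
B → no match
C → no match — must start with "bbcc"
D → match
E → no match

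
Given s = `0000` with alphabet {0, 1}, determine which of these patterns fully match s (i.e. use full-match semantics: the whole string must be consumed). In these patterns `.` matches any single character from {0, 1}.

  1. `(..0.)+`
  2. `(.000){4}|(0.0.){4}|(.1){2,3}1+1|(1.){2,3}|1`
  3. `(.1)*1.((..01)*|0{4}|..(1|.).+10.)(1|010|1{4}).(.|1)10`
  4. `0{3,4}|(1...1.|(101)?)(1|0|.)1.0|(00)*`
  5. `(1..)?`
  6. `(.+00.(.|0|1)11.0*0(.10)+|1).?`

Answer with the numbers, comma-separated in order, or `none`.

1, 4

1 → match
2 → no match
3 → no match — must end with `10`
4 → match
5 → no match
6 → no match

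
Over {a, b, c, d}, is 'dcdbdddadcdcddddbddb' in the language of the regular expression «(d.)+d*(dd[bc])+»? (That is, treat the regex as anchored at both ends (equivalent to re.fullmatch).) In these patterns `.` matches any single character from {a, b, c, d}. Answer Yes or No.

Yes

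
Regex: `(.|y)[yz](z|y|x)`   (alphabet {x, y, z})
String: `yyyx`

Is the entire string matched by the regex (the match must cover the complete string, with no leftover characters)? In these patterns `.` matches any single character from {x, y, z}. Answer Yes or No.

No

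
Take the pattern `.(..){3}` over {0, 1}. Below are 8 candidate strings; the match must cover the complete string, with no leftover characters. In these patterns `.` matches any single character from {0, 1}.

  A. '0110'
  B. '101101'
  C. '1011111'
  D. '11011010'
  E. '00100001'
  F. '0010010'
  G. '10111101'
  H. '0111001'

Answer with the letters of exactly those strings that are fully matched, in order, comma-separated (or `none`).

A → no match
B → no match
C → match
D → no match
E → no match
F → match
G → no match
H → match

C, F, H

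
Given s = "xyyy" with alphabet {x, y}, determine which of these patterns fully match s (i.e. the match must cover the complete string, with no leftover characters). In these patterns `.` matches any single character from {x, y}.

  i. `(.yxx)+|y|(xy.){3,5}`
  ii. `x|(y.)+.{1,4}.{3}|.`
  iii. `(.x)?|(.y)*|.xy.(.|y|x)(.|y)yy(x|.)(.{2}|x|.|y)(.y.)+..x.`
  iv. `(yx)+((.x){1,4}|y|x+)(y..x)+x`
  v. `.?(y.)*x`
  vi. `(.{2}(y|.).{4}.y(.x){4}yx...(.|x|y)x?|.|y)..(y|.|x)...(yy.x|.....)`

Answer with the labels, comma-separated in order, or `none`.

iii

i → no match
ii → no match
iii → match
iv → no match — must start with "yx"
v → no match — must end with "x"
vi → no match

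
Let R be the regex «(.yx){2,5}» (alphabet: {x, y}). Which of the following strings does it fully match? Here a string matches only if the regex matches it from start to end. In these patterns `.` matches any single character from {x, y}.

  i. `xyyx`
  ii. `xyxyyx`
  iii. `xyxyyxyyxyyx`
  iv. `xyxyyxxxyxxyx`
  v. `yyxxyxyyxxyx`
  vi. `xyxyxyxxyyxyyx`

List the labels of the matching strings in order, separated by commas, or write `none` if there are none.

ii, iii, v

i → no match
ii → match
iii → match
iv → no match
v → match
vi → no match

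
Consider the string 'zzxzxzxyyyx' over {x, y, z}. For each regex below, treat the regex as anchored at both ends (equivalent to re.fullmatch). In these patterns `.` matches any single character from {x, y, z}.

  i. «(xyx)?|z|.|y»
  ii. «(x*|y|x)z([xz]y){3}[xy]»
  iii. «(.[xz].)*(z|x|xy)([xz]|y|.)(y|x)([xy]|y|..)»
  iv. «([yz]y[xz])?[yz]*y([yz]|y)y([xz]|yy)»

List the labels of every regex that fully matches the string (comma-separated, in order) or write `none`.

iii

i → no match
ii → no match
iii → match
iv → no match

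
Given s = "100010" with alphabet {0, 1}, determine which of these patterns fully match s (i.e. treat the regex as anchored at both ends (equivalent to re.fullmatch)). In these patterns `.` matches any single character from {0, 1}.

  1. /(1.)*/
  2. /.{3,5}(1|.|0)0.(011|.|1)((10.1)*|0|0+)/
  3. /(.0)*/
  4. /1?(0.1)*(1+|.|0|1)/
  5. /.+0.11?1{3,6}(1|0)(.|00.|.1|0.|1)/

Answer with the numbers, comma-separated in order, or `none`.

1 → no match
2 → no match
3 → match
4 → no match
5 → no match

3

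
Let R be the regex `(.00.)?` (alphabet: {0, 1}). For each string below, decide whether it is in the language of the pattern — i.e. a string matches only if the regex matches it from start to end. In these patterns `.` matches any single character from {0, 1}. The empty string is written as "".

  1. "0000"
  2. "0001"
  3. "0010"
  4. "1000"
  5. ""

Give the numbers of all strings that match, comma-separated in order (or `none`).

1, 2, 4, 5

1 → match
2 → match
3 → no match
4 → match
5 → match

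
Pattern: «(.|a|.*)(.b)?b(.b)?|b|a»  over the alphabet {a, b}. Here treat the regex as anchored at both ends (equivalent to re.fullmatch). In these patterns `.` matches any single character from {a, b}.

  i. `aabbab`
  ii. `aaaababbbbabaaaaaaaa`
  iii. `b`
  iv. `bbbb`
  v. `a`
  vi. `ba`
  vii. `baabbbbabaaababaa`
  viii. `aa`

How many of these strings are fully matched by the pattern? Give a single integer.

4

i → match
ii → no match
iii → match
iv → match
v → match
vi → no match
vii → no match
viii → no match
Total matched: 4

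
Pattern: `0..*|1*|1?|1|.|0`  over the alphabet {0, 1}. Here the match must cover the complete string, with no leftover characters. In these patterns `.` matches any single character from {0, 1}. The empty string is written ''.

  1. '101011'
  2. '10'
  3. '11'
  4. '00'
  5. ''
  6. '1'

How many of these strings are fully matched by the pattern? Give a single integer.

4

1 → no match
2 → no match
3 → match
4 → match
5 → match
6 → match
Total matched: 4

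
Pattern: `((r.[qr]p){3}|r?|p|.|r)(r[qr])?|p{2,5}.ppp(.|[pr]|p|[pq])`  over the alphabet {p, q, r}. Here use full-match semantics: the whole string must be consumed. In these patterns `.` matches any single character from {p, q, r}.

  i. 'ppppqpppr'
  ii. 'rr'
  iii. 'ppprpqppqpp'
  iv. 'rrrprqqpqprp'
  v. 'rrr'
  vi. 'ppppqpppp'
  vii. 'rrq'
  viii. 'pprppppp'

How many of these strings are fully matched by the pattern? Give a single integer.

i → match
ii → match
iii → no match
iv → no match
v → match
vi → match
vii → match
viii → no match
Total matched: 5

5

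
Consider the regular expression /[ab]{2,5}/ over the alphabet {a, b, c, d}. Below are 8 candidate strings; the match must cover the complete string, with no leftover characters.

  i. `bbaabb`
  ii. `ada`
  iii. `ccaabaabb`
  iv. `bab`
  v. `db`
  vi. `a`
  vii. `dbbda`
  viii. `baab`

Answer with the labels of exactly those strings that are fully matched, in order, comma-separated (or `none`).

iv, viii

i → no match
ii → no match
iii → no match
iv → match
v → no match
vi → no match
vii → no match
viii → match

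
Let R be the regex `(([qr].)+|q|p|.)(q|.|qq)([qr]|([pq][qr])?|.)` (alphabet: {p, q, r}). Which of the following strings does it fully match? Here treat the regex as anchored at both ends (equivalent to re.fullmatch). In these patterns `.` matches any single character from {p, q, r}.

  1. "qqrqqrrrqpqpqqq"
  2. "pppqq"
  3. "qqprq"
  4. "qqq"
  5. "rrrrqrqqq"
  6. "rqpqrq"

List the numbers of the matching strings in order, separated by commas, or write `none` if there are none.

1 → match
2 → no match
3 → no match
4 → match
5 → match
6 → no match

1, 4, 5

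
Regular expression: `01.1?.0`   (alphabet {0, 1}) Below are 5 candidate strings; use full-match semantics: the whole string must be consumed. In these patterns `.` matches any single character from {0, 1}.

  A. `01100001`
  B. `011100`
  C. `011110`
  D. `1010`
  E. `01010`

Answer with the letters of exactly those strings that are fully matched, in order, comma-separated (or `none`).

A → no match — must end with `0`
B → match
C → match
D → no match — must start with `01`
E → match

B, C, E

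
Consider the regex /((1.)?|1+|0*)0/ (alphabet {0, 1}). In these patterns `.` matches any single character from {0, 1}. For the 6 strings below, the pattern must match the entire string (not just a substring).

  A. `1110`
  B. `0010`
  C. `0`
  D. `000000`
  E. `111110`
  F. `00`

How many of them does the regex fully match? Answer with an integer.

A → match
B → no match
C → match
D → match
E → match
F → match
Total matched: 5

5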